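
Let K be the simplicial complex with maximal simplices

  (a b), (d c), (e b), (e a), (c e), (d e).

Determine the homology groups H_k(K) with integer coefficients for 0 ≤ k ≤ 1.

H_0 ≅ Z,  H_1 ≅ Z^2.

Order the vertices as a < b < c < d < e. Listing each simplex with vertices in this order, K has dimension 1 with simplices:

  0-simplices (5): a, b, c, d, e
  1-simplices (6): ab, ae, be, cd, ce, de

giving chain groups C_0 ≅ Z^5, C_1 ≅ Z^6.

Boundary ∂_1: C_1 → C_0 maps an edge to its endpoints' difference, ∂[p,q] = q − p. For instance
  ∂be = e − b.
As a 5×6 matrix over Z this has rank 4, with invariant factors (1,1,1,1).

From H_k ≅ ker(∂_k) / im(∂_{k+1}) we obtain:

  H_0: rank C_0 − rank ∂_1 = 5 − 4 = 1, and the invariant factors of ∂_1 are all 1, so H_0 ≅ Z.
  H_1: rank ker ∂_1 − rank ∂_2 = (6 − 4) − 0 = 2, and there is no ∂_2, so H_1 ≅ Z^2.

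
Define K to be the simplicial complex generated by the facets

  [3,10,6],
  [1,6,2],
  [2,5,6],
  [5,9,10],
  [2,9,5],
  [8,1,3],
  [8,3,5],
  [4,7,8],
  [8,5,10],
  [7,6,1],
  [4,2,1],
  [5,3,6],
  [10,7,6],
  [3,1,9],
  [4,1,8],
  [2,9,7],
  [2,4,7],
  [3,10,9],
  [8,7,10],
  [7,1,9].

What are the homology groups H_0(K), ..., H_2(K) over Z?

H_0 ≅ Z,  H_1 ≅ Z × Z/2,  H_2 = 0.

K has 10 vertices, 30 edges, 20 triangles.
rank ∂_0 = 0, rank ∂_1 = 9 ⇒ b_0 = 10 − 0 − 9 = 1; all invariant factors of ∂_1 are 1 so no torsion. So H_0 = Z.
rank ∂_1 = 9, rank ∂_2 = 20 ⇒ b_1 = 30 − 9 − 20 = 1; ∂_2 has invariant factor(s) [2] giving torsion. So H_1 = Z × Z/2.
rank ∂_2 = 20, rank ∂_3 = 0 ⇒ b_2 = 20 − 20 − 0 = 0. So H_2 = 0.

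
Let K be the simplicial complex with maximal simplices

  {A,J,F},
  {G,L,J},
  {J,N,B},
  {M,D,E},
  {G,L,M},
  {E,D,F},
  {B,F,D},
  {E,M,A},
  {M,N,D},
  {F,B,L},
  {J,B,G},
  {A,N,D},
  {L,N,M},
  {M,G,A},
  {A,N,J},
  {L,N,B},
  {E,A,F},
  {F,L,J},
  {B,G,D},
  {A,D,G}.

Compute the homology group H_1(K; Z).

K has 10 vertices, 30 edges, 20 triangles.
rank ∂_1 = 9, rank ∂_2 = 20 ⇒ b_1 = 30 − 9 − 20 = 1; ∂_2 has invariant factor(s) [2] giving torsion. So H_1 = Z × Z/2.

H_1 = Z × Z/2.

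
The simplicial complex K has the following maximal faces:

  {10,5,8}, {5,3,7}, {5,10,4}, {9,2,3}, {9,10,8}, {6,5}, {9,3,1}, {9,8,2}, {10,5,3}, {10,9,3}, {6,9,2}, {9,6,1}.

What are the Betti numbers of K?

b_0 = 1, b_1 = 1, b_2 = 0.

Fix the vertex order 1 < 2 < 3 < 4 < 5 < 6 < 7 < 8 < 9 < 10 and write every simplex with vertices in increasing order. Then dim K = 2 and the simplices of K are:

  0-simplices (10): [1], [2], [3], [4], [5], [6], [7], [8], [9], [10]
  1-simplices (21): [1,3], [1,6], [1,9], [2,3], [2,6], [2,8], [2,9], [3,5], [3,7], [3,9], [3,10], [4,5], [4,10], [5,6], [5,7], [5,8], [5,10], [6,9], [8,9], [8,10], [9,10]
  2-simplices (11): [1,3,9], [1,6,9], [2,3,9], [2,6,9], [2,8,9], [3,5,7], [3,5,10], [3,9,10], [4,5,10], [5,8,10], [8,9,10]

giving chain groups C_0 ≅ Z^10, C_1 ≅ Z^21, C_2 ≅ Z^11.

The boundary map ∂_1: C_1 → C_0 is given by ∂[p,q] = [q] − [p]. For instance
  ∂[2,3] = [3] − [2].
The 10×21 boundary matrix has rank 9 and Smith normal form diag(1,1,1,1,1,1,1,1,1).

∂_2: C_2 → C_1 maps a triangle to the signed sum of its edges. For instance
  ∂[3,5,10] = [5,10] − [3,10] + [3,5],
  ∂[4,5,10] = [5,10] − [4,10] + [4,5].
The 21×11 boundary matrix has rank 11 and Smith normal form diag(1,1,1,1,1,1,1,1,1,1,1).

From H_k ≅ ker(∂_k) / im(∂_{k+1}) we obtain:

  H_0: rank C_0 − rank ∂_1 = 10 − 9 = 1, and the invariant factors of ∂_1 are all 1, so H_0 = Z.
  H_1: rank ker ∂_1 − rank ∂_2 = (21 − 9) − 11 = 1, and the invariant factors of ∂_2 are all 1, so H_1 = Z.
  H_2: rank ker ∂_2 − rank ∂_3 = (11 − 11) − 0 = 0, and there is no ∂_3, so H_2 = 0.

Hence the Betti numbers are b_0 = 1, b_1 = 1, b_2 = 0.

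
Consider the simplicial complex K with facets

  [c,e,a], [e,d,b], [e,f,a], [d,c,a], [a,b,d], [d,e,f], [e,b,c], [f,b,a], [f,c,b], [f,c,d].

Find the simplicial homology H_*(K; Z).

H_0 = Z,  H_1 = Z/2,  H_2 = 0.

Fix the vertex order a < b < c < d < e < f and write every simplex with vertices in increasing order. Then dim K = 2 and the simplices of K are:

  0-simplices (6): a, b, c, d, e, f
  1-simplices (15): ab, ac, ad, ae, af, bc, bd, be, bf, cd, ce, cf, de, df, ef
  2-simplices (10): abd, abf, acd, ace, aef, bce, bcf, bde, cdf, def

Hence C_0 ≅ Z^6, C_1 ≅ Z^15, C_2 ≅ Z^10.

The boundary map ∂_1: C_1 → C_0 sends each edge [p,q] (with p < q) to q − p. For instance
  ∂ef = f − e.
The 6×15 boundary matrix has rank 5 and Smith normal form diag(1,1,1,1,1).

The boundary map ∂_2: C_2 → C_1 acts by ∂[p,q,r] = [q,r] − [p,r] + [p,q]. For instance
  ∂aef = ef − af + ae,
  ∂abf = bf − af + ab.
The 15×10 boundary matrix has rank 10 and Smith normal form diag(1,1,1,1,1,1,1,1,1,2).

Computing H_k = (kernel of ∂_k) / (image of ∂_{k+1}):

  H_0: rank C_0 − rank ∂_1 = 6 − 5 = 1, and the invariant factors of ∂_1 are all 1, so H_0 = Z.
  H_1: rank ker ∂_1 − rank ∂_2 = (15 − 5) − 10 = 0, and ∂_2 has invariant factor 2 > 1, so H_1 = Z/2.
  H_2: rank ker ∂_2 − rank ∂_3 = (10 − 10) − 0 = 0, and there is no ∂_3, so H_2 = 0.

(K is a triangulation of the real projective plane RP^2.)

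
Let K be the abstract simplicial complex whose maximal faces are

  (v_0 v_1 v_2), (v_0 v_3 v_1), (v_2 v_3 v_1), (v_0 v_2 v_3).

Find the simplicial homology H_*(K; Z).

Fix the vertex order v_0 < v_1 < v_2 < v_3 and write every simplex with vertices in increasing order. Then dim K = 2 and the simplices of K are:

  0-simplices (4): [v_0], [v_1], [v_2], [v_3]
  1-simplices (6): [v_0,v_1], [v_0,v_2], [v_0,v_3], [v_1,v_2], [v_1,v_3], [v_2,v_3]
  2-simplices (4): [v_0,v_1,v_2], [v_0,v_1,v_3], [v_0,v_2,v_3], [v_1,v_2,v_3]

giving chain groups C_0 ≅ Z^4, C_1 ≅ Z^6, C_2 ≅ Z^4.

Boundary ∂_1: C_1 → C_0 maps an edge to its endpoints' difference, ∂[p,q] = q − p.
The resulting 4×6 matrix has rank 3, and its Smith normal form has invariant factors (1,1,1).

The boundary map ∂_2: C_2 → C_1 sends each 2-simplex [p,q,r] to [q,r] − [p,r] + [p,q]. For instance
  ∂[v_1,v_2,v_3] = [v_2,v_3] − [v_1,v_3] + [v_1,v_2],
  ∂[v_0,v_1,v_3] = [v_1,v_3] − [v_0,v_3] + [v_0,v_1].
As a 6×4 matrix over Z this has rank 3, with invariant factors (1,1,1).

Reading off H_k = ker ∂_k / im ∂_{k+1}:

  H_0: rank C_0 − rank ∂_1 = 4 − 3 = 1, and the invariant factors of ∂_1 are all 1, so H_0 ≅ Z.
  H_1: rank ker ∂_1 − rank ∂_2 = (6 − 3) − 3 = 0, and the invariant factors of ∂_2 are all 1, so H_1 ≅ 0.
  H_2: rank ker ∂_2 − rank ∂_3 = (4 − 3) − 0 = 1, and there is no ∂_3, so H_2 ≅ Z.

H_0 ≅ Z,  H_1 = 0,  H_2 ≅ Z.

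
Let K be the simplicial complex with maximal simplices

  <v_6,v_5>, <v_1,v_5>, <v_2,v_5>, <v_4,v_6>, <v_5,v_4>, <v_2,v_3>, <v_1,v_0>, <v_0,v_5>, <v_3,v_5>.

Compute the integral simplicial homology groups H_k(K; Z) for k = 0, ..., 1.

Fix the vertex order v_0 < v_1 < v_2 < v_3 < v_4 < v_5 < v_6 and write every simplex with vertices in increasing order. Then dim K = 1 and the simplices of K are:

  0-simplices (7): [v_0], [v_1], [v_2], [v_3], [v_4], [v_5], [v_6]
  1-simplices (9): [v_0,v_1], [v_0,v_5], [v_1,v_5], [v_2,v_3], [v_2,v_5], [v_3,v_5], [v_4,v_5], [v_4,v_6], [v_5,v_6]

giving chain groups C_0 ≅ Z^7, C_1 ≅ Z^9.

The boundary map ∂_1: C_1 → C_0 is given by ∂[p,q] = [q] − [p].
This gives a 7×9 integer matrix of rank 6; reducing to Smith normal form yields diagonal entries (1,1,1,1,1,1).

Computing H_k = (kernel of ∂_k) / (image of ∂_{k+1}):

  H_0: rank C_0 − rank ∂_1 = 7 − 6 = 1, and the invariant factors of ∂_1 are all 1, so H_0 ≅ Z.
  H_1: rank ker ∂_1 − rank ∂_2 = (9 − 6) − 0 = 3, and there is no ∂_2, so H_1 ≅ Z^3.

As a check, the Euler characteristic is 7 − 9 = -2, which agrees with 1 − 3 = -2.

H_0 = Z,  H_1 = Z^3.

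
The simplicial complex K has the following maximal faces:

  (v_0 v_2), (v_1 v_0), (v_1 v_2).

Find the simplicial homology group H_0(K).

H_0 = Z.

Order the vertices as v_0 < v_1 < v_2. Listing each simplex with vertices in this order, K has dimension 1 with simplices:

  0-simplices (3): [v_0], [v_1], [v_2]
  1-simplices (3): [v_0,v_1], [v_0,v_2], [v_1,v_2]

Hence C_0 ≅ Z^3, C_1 ≅ Z^3.

Boundary ∂_1: C_1 → C_0 sends each edge [p,q] (with p < q) to q − p.
This gives a 3×3 integer matrix of rank 2; reducing to Smith normal form yields diagonal entries (1,1).

Reading off H_k = ker ∂_k / im ∂_{k+1}:

  H_0: rank C_0 − rank ∂_1 = 3 − 2 = 1, and the invariant factors of ∂_1 are all 1, so H_0 = Z.

(K is a triangulation of the circle S^1.)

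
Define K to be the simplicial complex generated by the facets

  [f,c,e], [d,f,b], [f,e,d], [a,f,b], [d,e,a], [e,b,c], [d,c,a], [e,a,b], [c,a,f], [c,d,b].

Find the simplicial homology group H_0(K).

H_0 = Z.

Take the total order a < b < c < d < e < f on the vertex set. Then K (dimension 2) consists of the simplices:

  0-simplices (6): a, b, c, d, e, f
  1-simplices (15): ab, ac, ad, ae, af, bc, bd, be, bf, cd, ce, cf, de, df, ef
  2-simplices (10): abe, abf, acd, acf, ade, bcd, bce, bdf, cef, def

Hence C_0 ≅ Z^6, C_1 ≅ Z^15, C_2 ≅ Z^10.

Boundary ∂_1: C_1 → C_0 maps an edge to its endpoints' difference, ∂[p,q] = q − p. For instance
  ∂bc = c − b.
This gives a 6×15 integer matrix of rank 5; reducing to Smith normal form yields diagonal entries (1,1,1,1,1).

The boundary map ∂_2: C_2 → C_1 maps a triangle to the signed sum of its edges. For instance
  ∂acd = cd − ad + ac,
  ∂abf = bf − af + ab.
As a 15×10 matrix over Z this has rank 10, with invariant factors (1,1,1,1,1,1,1,1,1,2).

Reading off H_k = ker ∂_k / im ∂_{k+1}:

  H_0: rank C_0 − rank ∂_1 = 6 − 5 = 1, and the invariant factors of ∂_1 are all 1, so H_0 = Z.

(K is a triangulation of the real projective plane RP^2.)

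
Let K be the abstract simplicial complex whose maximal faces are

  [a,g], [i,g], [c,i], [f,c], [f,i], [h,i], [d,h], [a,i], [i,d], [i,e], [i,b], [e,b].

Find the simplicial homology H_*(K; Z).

H_0 ≅ Z,  H_1 ≅ Z^4.

K has 9 vertices, 12 edges.
rank ∂_0 = 0, rank ∂_1 = 8 ⇒ b_0 = 9 − 0 − 8 = 1; all invariant factors of ∂_1 are 1 so no torsion. So H_0 ≅ Z.
rank ∂_1 = 8, rank ∂_2 = 0 ⇒ b_1 = 12 − 8 − 0 = 4. So H_1 ≅ Z^4.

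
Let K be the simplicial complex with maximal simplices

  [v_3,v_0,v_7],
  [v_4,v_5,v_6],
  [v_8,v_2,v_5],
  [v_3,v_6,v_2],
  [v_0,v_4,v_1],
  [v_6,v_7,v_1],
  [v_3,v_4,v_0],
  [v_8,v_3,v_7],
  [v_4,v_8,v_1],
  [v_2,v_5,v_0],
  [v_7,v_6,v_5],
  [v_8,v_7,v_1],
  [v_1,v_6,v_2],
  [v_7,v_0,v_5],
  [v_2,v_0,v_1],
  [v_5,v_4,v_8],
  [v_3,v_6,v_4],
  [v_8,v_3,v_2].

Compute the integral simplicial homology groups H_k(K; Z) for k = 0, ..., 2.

H_0 = Z,  H_1 = Z^2,  H_2 = Z.

Fix the vertex order v_0 < v_1 < v_2 < v_3 < v_4 < v_5 < v_6 < v_7 < v_8 and write every simplex with vertices in increasing order. Then dim K = 2 and the simplices of K are:

  0-simplices (9): [v_0], [v_1], [v_2], [v_3], [v_4], [v_5], [v_6], [v_7], [v_8]
  1-simplices (27): (27 of them)
  2-simplices (18): (18 of them)

so the chain groups are C_0 ≅ Z^9, C_1 ≅ Z^27, C_2 ≅ Z^18.

The boundary map ∂_1: C_1 → C_0 sends each edge [p,q] (with p < q) to q − p. For instance
  ∂[v_2,v_8] = [v_8] − [v_2].
The 9×27 boundary matrix has rank 8 and Smith normal form diag(1,1,1,1,1,1,1,1).

∂_2: C_2 → C_1 maps a triangle to the signed sum of its edges. For instance
  ∂[v_1,v_7,v_8] = [v_7,v_8] − [v_1,v_8] + [v_1,v_7],
  ∂[v_1,v_4,v_8] = [v_4,v_8] − [v_1,v_8] + [v_1,v_4].
The resulting 27×18 matrix has rank 17, and its Smith normal form has invariant factors (1,1,1,1,1,1,1,1,1,1,1,1,1,1,1,1,1).

Reading off H_k = ker ∂_k / im ∂_{k+1}:

  H_0: rank C_0 − rank ∂_1 = 9 − 8 = 1, and the invariant factors of ∂_1 are all 1, so H_0 ≅ Z.
  H_1: rank ker ∂_1 − rank ∂_2 = (27 − 8) − 17 = 2, and the invariant factors of ∂_2 are all 1, so H_1 ≅ Z^2.
  H_2: rank ker ∂_2 − rank ∂_3 = (18 − 17) − 0 = 1, and there is no ∂_3, so H_2 ≅ Z.

As a check, the Euler characteristic is 9 − 27 + 18 = 0, which agrees with 1 − 2 + 1 = 0.
(K is a triangulation of the torus T^2.)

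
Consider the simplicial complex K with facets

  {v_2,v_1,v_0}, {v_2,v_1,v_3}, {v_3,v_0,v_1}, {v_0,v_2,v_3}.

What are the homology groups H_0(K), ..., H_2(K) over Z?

H_0 = Z,  H_1 = 0,  H_2 = Z.

Fix the vertex order v_0 < v_1 < v_2 < v_3 and write every simplex with vertices in increasing order. Then dim K = 2 and the simplices of K are:

  0-simplices (4): [v_0], [v_1], [v_2], [v_3]
  1-simplices (6): [v_0,v_1], [v_0,v_2], [v_0,v_3], [v_1,v_2], [v_1,v_3], [v_2,v_3]
  2-simplices (4): [v_0,v_1,v_2], [v_0,v_1,v_3], [v_0,v_2,v_3], [v_1,v_2,v_3]

Hence C_0 ≅ Z^4, C_1 ≅ Z^6, C_2 ≅ Z^4.

Boundary ∂_1: C_1 → C_0 maps an edge to its endpoints' difference, ∂[p,q] = q − p. For instance
  ∂[v_2,v_3] = [v_3] − [v_2].
The 4×6 boundary matrix has rank 3 and Smith normal form diag(1,1,1).

The boundary map ∂_2: C_2 → C_1 sends each 2-simplex [p,q,r] to [q,r] − [p,r] + [p,q]. For instance
  ∂[v_0,v_2,v_3] = [v_2,v_3] − [v_0,v_3] + [v_0,v_2],
  ∂[v_0,v_1,v_2] = [v_1,v_2] − [v_0,v_2] + [v_0,v_1].
The resulting 6×4 matrix has rank 3, and its Smith normal form has invariant factors (1,1,1).

From H_k ≅ ker(∂_k) / im(∂_{k+1}) we obtain:

  H_0: rank C_0 − rank ∂_1 = 4 − 3 = 1, and the invariant factors of ∂_1 are all 1, so H_0 = Z.
  H_1: rank ker ∂_1 − rank ∂_2 = (6 − 3) − 3 = 0, and the invariant factors of ∂_2 are all 1, so H_1 = 0.
  H_2: rank ker ∂_2 − rank ∂_3 = (4 − 3) − 0 = 1, and there is no ∂_3, so H_2 = Z.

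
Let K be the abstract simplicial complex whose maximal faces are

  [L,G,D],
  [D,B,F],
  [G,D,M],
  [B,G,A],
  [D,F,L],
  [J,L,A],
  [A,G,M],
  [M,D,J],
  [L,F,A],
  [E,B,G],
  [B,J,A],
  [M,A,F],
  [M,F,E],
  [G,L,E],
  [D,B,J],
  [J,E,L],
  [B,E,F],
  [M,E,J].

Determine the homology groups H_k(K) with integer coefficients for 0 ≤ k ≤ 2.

Order the vertices as A < B < D < E < F < G < J < L < M. Listing each simplex with vertices in this order, K has dimension 2 with simplices:

  0-simplices (9): A, B, D, E, F, G, J, L, M
  1-simplices (27): AB, AF, AG, AJ, AL, AM, BD, BE, BF, BG, BJ, DF, DG, DJ, DL, DM, EF, EG, EJ, EL, EM, FL, FM, GL, GM, JL, JM
  2-simplices (18): ABG, ABJ, AFL, AFM, AGM, AJL, BDF, BDJ, BEF, BEG, DFL, DGL, DGM, DJM, EFM, EGL, EJL, EJM

Hence C_0 ≅ Z^9, C_1 ≅ Z^27, C_2 ≅ Z^18.

∂_1: C_1 → C_0 sends each edge [p,q] (with p < q) to q − p.
This gives a 9×27 integer matrix of rank 8; reducing to Smith normal form yields diagonal entries (1,1,1,1,1,1,1,1).

∂_2: C_2 → C_1 maps a triangle to the signed sum of its edges. For instance
  ∂EJL = JL − EL + EJ,
  ∂DFL = FL − DL + DF.
The resulting 27×18 matrix has rank 17, and its Smith normal form has invariant factors (1,1,1,1,1,1,1,1,1,1,1,1,1,1,1,1,1).

Now H_k = ker ∂_k / im ∂_{k+1}, so:

  H_0: rank C_0 − rank ∂_1 = 9 − 8 = 1, and the invariant factors of ∂_1 are all 1, so H_0 ≅ Z.
  H_1: rank ker ∂_1 − rank ∂_2 = (27 − 8) − 17 = 2, and the invariant factors of ∂_2 are all 1, so H_1 ≅ Z^2.
  H_2: rank ker ∂_2 − rank ∂_3 = (18 − 17) − 0 = 1, and there is no ∂_3, so H_2 ≅ Z.

As a check, the Euler characteristic is 9 − 27 + 18 = 0, which agrees with 1 − 2 + 1 = 0.

H_0 = Z,  H_1 = Z^2,  H_2 = Z.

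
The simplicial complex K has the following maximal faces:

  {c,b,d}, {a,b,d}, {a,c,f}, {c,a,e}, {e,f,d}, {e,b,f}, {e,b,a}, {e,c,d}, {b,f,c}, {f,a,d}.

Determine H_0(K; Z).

Take the total order a < b < c < d < e < f on the vertex set. Then K (dimension 2) consists of the simplices:

  0-simplices (6): a, b, c, d, e, f
  1-simplices (15): ab, ac, ad, ae, af, bc, bd, be, bf, cd, ce, cf, de, df, ef
  2-simplices (10): abd, abe, ace, acf, adf, bcd, bcf, bef, cde, def

giving chain groups C_0 ≅ Z^6, C_1 ≅ Z^15, C_2 ≅ Z^10.

The boundary map ∂_1: C_1 → C_0 is given by ∂[p,q] = [q] − [p]. For instance
  ∂cf = f − c.
The resulting 6×15 matrix has rank 5, and its Smith normal form has invariant factors (1,1,1,1,1).

∂_2: C_2 → C_1 acts by ∂[p,q,r] = [q,r] − [p,r] + [p,q]. For instance
  ∂def = ef − df + de,
  ∂bcd = cd − bd + bc.
The resulting 15×10 matrix has rank 10, and its Smith normal form has invariant factors (1,1,1,1,1,1,1,1,1,2).

Now H_k = ker ∂_k / im ∂_{k+1}, so:

  H_0: rank C_0 − rank ∂_1 = 6 − 5 = 1, and the invariant factors of ∂_1 are all 1, so H_0 ≅ Z.

H_0 = Z.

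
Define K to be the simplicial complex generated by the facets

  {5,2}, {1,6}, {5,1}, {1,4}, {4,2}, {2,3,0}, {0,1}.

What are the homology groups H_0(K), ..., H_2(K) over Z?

Fix the vertex order 0 < 1 < 2 < 3 < 4 < 5 < 6 and write every simplex with vertices in increasing order. Then dim K = 2 and the simplices of K are:

  0-simplices (7): [0], [1], [2], [3], [4], [5], [6]
  1-simplices (9): [0,1], [0,2], [0,3], [1,4], [1,5], [1,6], [2,3], [2,4], [2,5]
  2-simplices (1): [0,2,3]

so the chain groups are C_0 ≅ Z^7, C_1 ≅ Z^9, C_2 ≅ Z^1.

∂_1: C_1 → C_0 maps an edge to its endpoints' difference, ∂[p,q] = q − p. For instance
  ∂[2,3] = [3] − [2].
As a 7×9 matrix over Z this has rank 6, with invariant factors (1,1,1,1,1,1).

The boundary map ∂_2: C_2 → C_1 acts by ∂[p,q,r] = [q,r] − [p,r] + [p,q]. For instance
  ∂[0,2,3] = [2,3] − [0,3] + [0,2].
As a 9×1 matrix over Z this has rank 1, with invariant factors (1).

Now H_k = ker ∂_k / im ∂_{k+1}, so:

  H_0: rank C_0 − rank ∂_1 = 7 − 6 = 1, and the invariant factors of ∂_1 are all 1, so H_0 = Z.
  H_1: rank ker ∂_1 − rank ∂_2 = (9 − 6) − 1 = 2, and the invariant factors of ∂_2 are all 1, so H_1 = Z^2.
  H_2: rank ker ∂_2 − rank ∂_3 = (1 − 1) − 0 = 0, and there is no ∂_3, so H_2 = 0.

H_0 = Z,  H_1 = Z^2,  H_2 = 0.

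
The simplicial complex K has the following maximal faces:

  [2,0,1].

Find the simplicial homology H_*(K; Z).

H_0 ≅ Z,  H_1 = 0,  H_2 = 0.

Take the total order 0 < 1 < 2 on the vertex set. Then K (dimension 2) consists of the simplices:

  0-simplices (3): [0], [1], [2]
  1-simplices (3): [0,1], [0,2], [1,2]
  2-simplices (1): [0,1,2]

giving chain groups C_0 ≅ Z^3, C_1 ≅ Z^3, C_2 ≅ Z^1.

Boundary ∂_1: C_1 → C_0 is given by ∂[p,q] = [q] − [p].
The resulting 3×3 matrix has rank 2, and its Smith normal form has invariant factors (1,1).

∂_2: C_2 → C_1 sends each 2-simplex [p,q,r] to [q,r] − [p,r] + [p,q]. For instance
  ∂[0,1,2] = [1,2] − [0,2] + [0,1].
As a 3×1 matrix over Z this has rank 1, with invariant factors (1).

Computing H_k = (kernel of ∂_k) / (image of ∂_{k+1}):

  H_0: rank C_0 − rank ∂_1 = 3 − 2 = 1, and the invariant factors of ∂_1 are all 1, so H_0 ≅ Z.
  H_1: rank ker ∂_1 − rank ∂_2 = (3 − 2) − 1 = 0, and the invariant factors of ∂_2 are all 1, so H_1 ≅ 0.
  H_2: rank ker ∂_2 − rank ∂_3 = (1 − 1) − 0 = 0, and there is no ∂_3, so H_2 ≅ 0.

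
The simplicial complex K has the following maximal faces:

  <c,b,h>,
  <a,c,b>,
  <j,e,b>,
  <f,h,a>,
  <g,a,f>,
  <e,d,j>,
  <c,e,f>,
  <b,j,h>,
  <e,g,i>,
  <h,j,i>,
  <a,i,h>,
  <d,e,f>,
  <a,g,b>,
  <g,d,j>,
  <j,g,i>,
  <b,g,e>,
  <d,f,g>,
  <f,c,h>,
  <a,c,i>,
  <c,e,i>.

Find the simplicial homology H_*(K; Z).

H_0 ≅ Z,  H_1 ≅ Z ⊕ Z_2,  H_2 = 0.

We work with the vertex ordering a < b < c < d < e < f < g < h < i < j. The simplices of K, each written with vertices in increasing order, are:

  0-simplices (10): a, b, c, d, e, f, g, h, i, j
  1-simplices (30): ab, ac, af, ag, ah, ai, bc, be, bg, bh, bj, ce, cf, ch, ci, de, df, dg, dj, ef, eg, ei, ej, fg, fh, gi, gj, hi, hj, ij
  2-simplices (20): abc, abg, aci, afg, afh, ahi, bch, beg, bej, bhj, cef, cei, cfh, def, dej, dfg, dgj, egi, gij, hij

giving chain groups C_0 ≅ Z^10, C_1 ≅ Z^30, C_2 ≅ Z^20.

The boundary map ∂_1: C_1 → C_0 maps an edge to its endpoints' difference, ∂[p,q] = q − p. For instance
  ∂dg = g − d.
This gives a 10×30 integer matrix of rank 9; reducing to Smith normal form yields diagonal entries (1,1,1,1,1,1,1,1,1).

The boundary map ∂_2: C_2 → C_1 maps a triangle to the signed sum of its edges. For instance
  ∂bch = ch − bh + bc,
  ∂abg = bg − ag + ab.
As a 30×20 matrix over Z this has rank 20, with invariant factors (1,1,1,1,1,1,1,1,1,1,1,1,1,1,1,1,1,1,1,2).

Now H_k = ker ∂_k / im ∂_{k+1}, so:

  H_0: rank C_0 − rank ∂_1 = 10 − 9 = 1, and the invariant factors of ∂_1 are all 1, so H_0 ≅ Z.
  H_1: rank ker ∂_1 − rank ∂_2 = (30 − 9) − 20 = 1, and ∂_2 has invariant factor 2 > 1, so H_1 ≅ Z ⊕ Z_2.
  H_2: rank ker ∂_2 − rank ∂_3 = (20 − 20) − 0 = 0, and there is no ∂_3, so H_2 ≅ 0.

(K is a triangulation of the Klein bottle.)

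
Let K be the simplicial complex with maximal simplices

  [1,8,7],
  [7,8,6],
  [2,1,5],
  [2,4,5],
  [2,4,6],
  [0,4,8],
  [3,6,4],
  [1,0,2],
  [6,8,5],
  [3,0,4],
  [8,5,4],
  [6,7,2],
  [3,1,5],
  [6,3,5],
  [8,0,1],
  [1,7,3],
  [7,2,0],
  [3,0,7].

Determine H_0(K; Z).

H_0 ≅ Z.

Order the vertices as 0 < 1 < 2 < 3 < 4 < 5 < 6 < 7 < 8. Listing each simplex with vertices in this order, K has dimension 2 with simplices:

  0-simplices (9): [0], [1], [2], [3], [4], [5], [6], [7], [8]
  1-simplices (27): (27 of them)
  2-simplices (18): [0,1,2], [0,1,8], [0,2,7], [0,3,4], [0,3,7], [0,4,8], [1,2,5], [1,3,5], [1,3,7], [1,7,8], [2,4,5], [2,4,6], [2,6,7], [3,4,6], [3,5,6], [4,5,8], [5,6,8], [6,7,8]

giving chain groups C_0 ≅ Z^9, C_1 ≅ Z^27, C_2 ≅ Z^18.

Boundary ∂_1: C_1 → C_0 is given by ∂[p,q] = [q] − [p].
As a 9×27 matrix over Z this has rank 8, with invariant factors (1,1,1,1,1,1,1,1).

∂_2: C_2 → C_1 maps a triangle to the signed sum of its edges. For instance
  ∂[1,3,5] = [3,5] − [1,5] + [1,3],
  ∂[2,6,7] = [6,7] − [2,7] + [2,6].
The 27×18 boundary matrix has rank 18 and Smith normal form diag(1,1,1,1,1,1,1,1,1,1,1,1,1,1,1,1,1,2).

Reading off H_k = ker ∂_k / im ∂_{k+1}:

  H_0: rank C_0 − rank ∂_1 = 9 − 8 = 1, and the invariant factors of ∂_1 are all 1, so H_0 ≅ Z.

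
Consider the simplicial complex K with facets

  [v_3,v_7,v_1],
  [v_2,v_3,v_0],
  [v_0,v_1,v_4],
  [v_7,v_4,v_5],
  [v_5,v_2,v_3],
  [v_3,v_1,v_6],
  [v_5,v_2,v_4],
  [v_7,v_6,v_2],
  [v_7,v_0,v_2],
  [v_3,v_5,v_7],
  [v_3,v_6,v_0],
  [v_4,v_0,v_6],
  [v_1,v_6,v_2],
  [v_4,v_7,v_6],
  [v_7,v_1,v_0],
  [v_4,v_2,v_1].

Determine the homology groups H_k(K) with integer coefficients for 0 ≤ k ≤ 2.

Order the vertices as v_0 < v_1 < v_2 < v_3 < v_4 < v_5 < v_6 < v_7. Listing each simplex with vertices in this order, K has dimension 2 with simplices:

  0-simplices (8): [v_0], [v_1], [v_2], [v_3], [v_4], [v_5], [v_6], [v_7]
  1-simplices (24): (24 of them)
  2-simplices (16): (16 of them)

so the chain groups are C_0 ≅ Z^8, C_1 ≅ Z^24, C_2 ≅ Z^16.

∂_1: C_1 → C_0 is given by ∂[p,q] = [q] − [p]. For instance
  ∂[v_3,v_7] = [v_7] − [v_3].
This gives a 8×24 integer matrix of rank 7; reducing to Smith normal form yields diagonal entries (1,1,1,1,1,1,1).

∂_2: C_2 → C_1 acts by ∂[p,q,r] = [q,r] − [p,r] + [p,q]. For instance
  ∂[v_1,v_2,v_4] = [v_2,v_4] − [v_1,v_4] + [v_1,v_2],
  ∂[v_2,v_6,v_7] = [v_6,v_7] − [v_2,v_7] + [v_2,v_6].
As a 24×16 matrix over Z this has rank 15, with invariant factors (1,1,1,1,1,1,1,1,1,1,1,1,1,1,1).

Now H_k = ker ∂_k / im ∂_{k+1}, so:

  H_0: rank C_0 − rank ∂_1 = 8 − 7 = 1, and the invariant factors of ∂_1 are all 1, so H_0 = Z.
  H_1: rank ker ∂_1 − rank ∂_2 = (24 − 7) − 15 = 2, and the invariant factors of ∂_2 are all 1, so H_1 = Z^2.
  H_2: rank ker ∂_2 − rank ∂_3 = (16 − 15) − 0 = 1, and there is no ∂_3, so H_2 = Z.

As a check, the Euler characteristic is 8 − 24 + 16 = 0, which agrees with 1 − 2 + 1 = 0.

H_0 ≅ Z,  H_1 ≅ Z^2,  H_2 ≅ Z.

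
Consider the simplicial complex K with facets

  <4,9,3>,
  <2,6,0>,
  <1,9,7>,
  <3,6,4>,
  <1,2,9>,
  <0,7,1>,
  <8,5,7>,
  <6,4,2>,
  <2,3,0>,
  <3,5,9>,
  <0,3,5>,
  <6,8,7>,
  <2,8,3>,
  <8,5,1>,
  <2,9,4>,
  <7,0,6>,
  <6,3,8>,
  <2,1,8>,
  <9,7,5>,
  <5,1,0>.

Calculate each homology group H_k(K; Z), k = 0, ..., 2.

H_0 ≅ Z,  H_1 ≅ Z ⊕ Z/2,  H_2 = 0.

We work with the vertex ordering 0 < 1 < 2 < 3 < 4 < 5 < 6 < 7 < 8 < 9. The simplices of K, each written with vertices in increasing order, are:

  0-simplices (10): [0], [1], [2], [3], [4], [5], [6], [7], [8], [9]
  1-simplices (30): (30 of them)
  2-simplices (20): (20 of them)

so the chain groups are C_0 ≅ Z^10, C_1 ≅ Z^30, C_2 ≅ Z^20.

Boundary ∂_1: C_1 → C_0 sends each edge [p,q] (with p < q) to q − p. For instance
  ∂[2,9] = [9] − [2].
The 10×30 boundary matrix has rank 9 and Smith normal form diag(1,1,1,1,1,1,1,1,1).

Boundary ∂_2: C_2 → C_1 sends each 2-simplex [p,q,r] to [q,r] − [p,r] + [p,q]. For instance
  ∂[0,2,6] = [2,6] − [0,6] + [0,2],
  ∂[2,3,8] = [3,8] − [2,8] + [2,3].
The resulting 30×20 matrix has rank 20, and its Smith normal form has invariant factors (1,1,1,1,1,1,1,1,1,1,1,1,1,1,1,1,1,1,1,2).

Now H_k = ker ∂_k / im ∂_{k+1}, so:

  H_0: rank C_0 − rank ∂_1 = 10 − 9 = 1, and the invariant factors of ∂_1 are all 1, so H_0 = Z.
  H_1: rank ker ∂_1 − rank ∂_2 = (30 − 9) − 20 = 1, and ∂_2 has invariant factor 2 > 1, so H_1 = Z ⊕ Z/2.
  H_2: rank ker ∂_2 − rank ∂_3 = (20 − 20) − 0 = 0, and there is no ∂_3, so H_2 = 0.

As a check, the Euler characteristic is 10 − 30 + 20 = 0, which agrees with 1 − 1 + 0 = 0.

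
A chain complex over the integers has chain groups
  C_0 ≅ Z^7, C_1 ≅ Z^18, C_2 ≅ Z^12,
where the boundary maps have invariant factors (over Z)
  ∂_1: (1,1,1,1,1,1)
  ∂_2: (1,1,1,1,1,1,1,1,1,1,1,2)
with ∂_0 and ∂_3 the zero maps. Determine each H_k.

H_0 = Z,  H_1 = Z_2,  H_2 = 0.

H_0: b_0 = 7 − 0 − 6 = 1; torsion from ∂_1 factors > 1: none. So H_0 = Z.
H_1: b_1 = 18 − 6 − 12 = 0; torsion from ∂_2 factors > 1: [2]. So H_1 = Z_2.
H_2: b_2 = 12 − 12 − 0 = 0; torsion from ∂_3 factors > 1: none. So H_2 = 0.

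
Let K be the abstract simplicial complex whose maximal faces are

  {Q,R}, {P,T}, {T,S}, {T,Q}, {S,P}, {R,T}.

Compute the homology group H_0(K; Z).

K has 5 vertices, 6 edges.
rank ∂_0 = 0, rank ∂_1 = 4 ⇒ b_0 = 5 − 0 − 4 = 1; all invariant factors of ∂_1 are 1 so no torsion. So H_0 = Z.

H_0 = Z.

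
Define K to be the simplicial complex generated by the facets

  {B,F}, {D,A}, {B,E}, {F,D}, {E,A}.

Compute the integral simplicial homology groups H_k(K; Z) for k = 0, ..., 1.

H_0 ≅ Z,  H_1 ≅ Z.

Fix the vertex order A < B < D < E < F and write every simplex with vertices in increasing order. Then dim K = 1 and the simplices of K are:

  0-simplices (5): A, B, D, E, F
  1-simplices (5): AD, AE, BE, BF, DF

giving chain groups C_0 ≅ Z^5, C_1 ≅ Z^5.

Boundary ∂_1: C_1 → C_0 maps an edge to its endpoints' difference, ∂[p,q] = q − p. For instance
  ∂DF = F − D.
As a 5×5 matrix over Z this has rank 4, with invariant factors (1,1,1,1).

Reading off H_k = ker ∂_k / im ∂_{k+1}:

  H_0: rank C_0 − rank ∂_1 = 5 − 4 = 1, and the invariant factors of ∂_1 are all 1, so H_0 ≅ Z.
  H_1: rank ker ∂_1 − rank ∂_2 = (5 − 4) − 0 = 1, and there is no ∂_2, so H_1 ≅ Z.

As a check, the Euler characteristic is 5 − 5 = 0, which agrees with 1 − 1 = 0.
(K is a triangulation of the circle S^1.)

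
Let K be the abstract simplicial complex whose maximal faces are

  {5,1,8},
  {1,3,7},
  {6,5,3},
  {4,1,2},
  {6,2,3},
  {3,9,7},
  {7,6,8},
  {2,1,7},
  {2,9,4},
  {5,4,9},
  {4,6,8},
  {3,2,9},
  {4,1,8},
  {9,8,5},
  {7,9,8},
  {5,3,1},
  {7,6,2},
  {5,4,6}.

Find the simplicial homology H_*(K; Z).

We work with the vertex ordering 1 < 2 < 3 < 4 < 5 < 6 < 7 < 8 < 9. The simplices of K, each written with vertices in increasing order, are:

  0-simplices (9): [1], [2], [3], [4], [5], [6], [7], [8], [9]
  1-simplices (27): (27 of them)
  2-simplices (18): [1,2,4], [1,2,7], [1,3,5], [1,3,7], [1,4,8], [1,5,8], [2,3,6], [2,3,9], [2,4,9], [2,6,7], [3,5,6], [3,7,9], [4,5,6], [4,5,9], [4,6,8], [5,8,9], [6,7,8], [7,8,9]

giving chain groups C_0 ≅ Z^9, C_1 ≅ Z^27, C_2 ≅ Z^18.

∂_1: C_1 → C_0 is given by ∂[p,q] = [q] − [p]. For instance
  ∂[4,9] = [9] − [4].
As a 9×27 matrix over Z this has rank 8, with invariant factors (1,1,1,1,1,1,1,1).

∂_2: C_2 → C_1 acts by ∂[p,q,r] = [q,r] − [p,r] + [p,q]. For instance
  ∂[1,4,8] = [4,8] − [1,8] + [1,4],
  ∂[3,5,6] = [5,6] − [3,6] + [3,5].
The 27×18 boundary matrix has rank 18 and Smith normal form diag(1,1,1,1,1,1,1,1,1,1,1,1,1,1,1,1,1,2).

Now H_k = ker ∂_k / im ∂_{k+1}, so:

  H_0: rank C_0 − rank ∂_1 = 9 − 8 = 1, and the invariant factors of ∂_1 are all 1, so H_0 = Z.
  H_1: rank ker ∂_1 − rank ∂_2 = (27 − 8) − 18 = 1, and ∂_2 has invariant factor 2 > 1, so H_1 = Z ⊕ Z/2Z.
  H_2: rank ker ∂_2 − rank ∂_3 = (18 − 18) − 0 = 0, and there is no ∂_3, so H_2 = 0.

As a check, the Euler characteristic is 9 − 27 + 18 = 0, which agrees with 1 − 1 + 0 = 0.

H_0 ≅ Z,  H_1 ≅ Z ⊕ Z/2Z,  H_2 = 0.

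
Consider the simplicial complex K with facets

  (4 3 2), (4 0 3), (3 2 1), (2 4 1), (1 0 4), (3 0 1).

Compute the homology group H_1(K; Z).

Order the vertices as 0 < 1 < 2 < 3 < 4. Listing each simplex with vertices in this order, K has dimension 2 with simplices:

  0-simplices (5): [0], [1], [2], [3], [4]
  1-simplices (9): [0,1], [0,3], [0,4], [1,2], [1,3], [1,4], [2,3], [2,4], [3,4]
  2-simplices (6): [0,1,3], [0,1,4], [0,3,4], [1,2,3], [1,2,4], [2,3,4]

so the chain groups are C_0 ≅ Z^5, C_1 ≅ Z^9, C_2 ≅ Z^6.

Boundary ∂_1: C_1 → C_0 is given by ∂[p,q] = [q] − [p]. For instance
  ∂[0,3] = [3] − [0].
This gives a 5×9 integer matrix of rank 4; reducing to Smith normal form yields diagonal entries (1,1,1,1).

The boundary map ∂_2: C_2 → C_1 acts by ∂[p,q,r] = [q,r] − [p,r] + [p,q]. For instance
  ∂[2,3,4] = [3,4] − [2,4] + [2,3],
  ∂[0,1,4] = [1,4] − [0,4] + [0,1].
The 9×6 boundary matrix has rank 5 and Smith normal form diag(1,1,1,1,1).

Reading off H_k = ker ∂_k / im ∂_{k+1}:

  H_1: rank ker ∂_1 − rank ∂_2 = (9 − 4) − 5 = 0, and the invariant factors of ∂_2 are all 1, so H_1 = 0.

H_1 ≅ 0.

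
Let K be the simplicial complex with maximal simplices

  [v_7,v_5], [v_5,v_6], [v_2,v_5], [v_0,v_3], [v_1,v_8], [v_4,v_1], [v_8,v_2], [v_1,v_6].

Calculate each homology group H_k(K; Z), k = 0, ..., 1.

H_0 = Z^2,  H_1 = Z.

We work with the vertex ordering v_0 < v_1 < v_2 < v_3 < v_4 < v_5 < v_6 < v_7 < v_8. The simplices of K, each written with vertices in increasing order, are:

  0-simplices (9): [v_0], [v_1], [v_2], [v_3], [v_4], [v_5], [v_6], [v_7], [v_8]
  1-simplices (8): [v_0,v_3], [v_1,v_4], [v_1,v_6], [v_1,v_8], [v_2,v_5], [v_2,v_8], [v_5,v_6], [v_5,v_7]

giving chain groups C_0 ≅ Z^9, C_1 ≅ Z^8.

The boundary map ∂_1: C_1 → C_0 maps an edge to its endpoints' difference, ∂[p,q] = q − p. For instance
  ∂[v_1,v_4] = [v_4] − [v_1].
This gives a 9×8 integer matrix of rank 7; reducing to Smith normal form yields diagonal entries (1,1,1,1,1,1,1).

Now H_k = ker ∂_k / im ∂_{k+1}, so:

  H_0: rank C_0 − rank ∂_1 = 9 − 7 = 2, and the invariant factors of ∂_1 are all 1, so H_0 ≅ Z^2.
  H_1: rank ker ∂_1 − rank ∂_2 = (8 − 7) − 0 = 1, and there is no ∂_2, so H_1 ≅ Z.

As a check, the Euler characteristic is 9 − 8 = 1, which agrees with 2 − 1 = 1.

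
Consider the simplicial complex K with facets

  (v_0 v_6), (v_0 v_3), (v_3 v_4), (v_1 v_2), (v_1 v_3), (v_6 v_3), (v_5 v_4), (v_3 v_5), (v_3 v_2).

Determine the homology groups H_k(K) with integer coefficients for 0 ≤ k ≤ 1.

K has 7 vertices, 9 edges.
rank ∂_0 = 0, rank ∂_1 = 6 ⇒ b_0 = 7 − 0 − 6 = 1; all invariant factors of ∂_1 are 1 so no torsion. So H_0 = Z.
rank ∂_1 = 6, rank ∂_2 = 0 ⇒ b_1 = 9 − 6 − 0 = 3. So H_1 = Z^3.

H_0 ≅ Z,  H_1 ≅ Z^3.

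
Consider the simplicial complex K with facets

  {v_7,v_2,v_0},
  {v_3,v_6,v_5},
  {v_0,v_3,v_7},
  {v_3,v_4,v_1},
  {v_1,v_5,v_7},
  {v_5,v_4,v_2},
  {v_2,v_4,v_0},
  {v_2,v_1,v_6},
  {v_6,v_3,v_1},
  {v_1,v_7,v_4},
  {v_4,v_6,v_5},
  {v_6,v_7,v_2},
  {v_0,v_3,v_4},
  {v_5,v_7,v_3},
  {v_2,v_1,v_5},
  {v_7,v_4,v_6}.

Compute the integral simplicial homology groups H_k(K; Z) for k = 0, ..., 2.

H_0 = Z,  H_1 = Z^2,  H_2 = Z.

Order the vertices as v_0 < v_1 < v_2 < v_3 < v_4 < v_5 < v_6 < v_7. Listing each simplex with vertices in this order, K has dimension 2 with simplices:

  0-simplices (8): [v_0], [v_1], [v_2], [v_3], [v_4], [v_5], [v_6], [v_7]
  1-simplices (24): (24 of them)
  2-simplices (16): (16 of them)

so the chain groups are C_0 ≅ Z^8, C_1 ≅ Z^24, C_2 ≅ Z^16.

The boundary map ∂_1: C_1 → C_0 sends each edge [p,q] (with p < q) to q − p.
The 8×24 boundary matrix has rank 7 and Smith normal form diag(1,1,1,1,1,1,1).

∂_2: C_2 → C_1 sends each 2-simplex [p,q,r] to [q,r] − [p,r] + [p,q]. For instance
  ∂[v_3,v_5,v_6] = [v_5,v_6] − [v_3,v_6] + [v_3,v_5],
  ∂[v_1,v_2,v_5] = [v_2,v_5] − [v_1,v_5] + [v_1,v_2].
This gives a 24×16 integer matrix of rank 15; reducing to Smith normal form yields diagonal entries (1,1,1,1,1,1,1,1,1,1,1,1,1,1,1).

Now H_k = ker ∂_k / im ∂_{k+1}, so:

  H_0: rank C_0 − rank ∂_1 = 8 − 7 = 1, and the invariant factors of ∂_1 are all 1, so H_0 = Z.
  H_1: rank ker ∂_1 − rank ∂_2 = (24 − 7) − 15 = 2, and the invariant factors of ∂_2 are all 1, so H_1 = Z^2.
  H_2: rank ker ∂_2 − rank ∂_3 = (16 − 15) − 0 = 1, and there is no ∂_3, so H_2 = Z.

As a check, the Euler characteristic is 8 − 24 + 16 = 0, which agrees with 1 − 2 + 1 = 0.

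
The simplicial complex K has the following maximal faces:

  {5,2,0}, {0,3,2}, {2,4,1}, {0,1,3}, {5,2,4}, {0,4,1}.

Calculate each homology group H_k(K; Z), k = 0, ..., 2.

H_0 ≅ Z,  H_1 ≅ Z,  H_2 = 0.

Take the total order 0 < 1 < 2 < 3 < 4 < 5 on the vertex set. Then K (dimension 2) consists of the simplices:

  0-simplices (6): [0], [1], [2], [3], [4], [5]
  1-simplices (12): [0,1], [0,2], [0,3], [0,4], [0,5], [1,2], [1,3], [1,4], [2,3], [2,4], [2,5], [4,5]
  2-simplices (6): [0,1,3], [0,1,4], [0,2,3], [0,2,5], [1,2,4], [2,4,5]

giving chain groups C_0 ≅ Z^6, C_1 ≅ Z^12, C_2 ≅ Z^6.

∂_1: C_1 → C_0 maps an edge to its endpoints' difference, ∂[p,q] = q − p. For instance
  ∂[0,5] = [5] − [0].
The 6×12 boundary matrix has rank 5 and Smith normal form diag(1,1,1,1,1).

∂_2: C_2 → C_1 maps a triangle to the signed sum of its edges. For instance
  ∂[1,2,4] = [2,4] − [1,4] + [1,2],
  ∂[2,4,5] = [4,5] − [2,5] + [2,4].
The 12×6 boundary matrix has rank 6 and Smith normal form diag(1,1,1,1,1,1).

Now H_k = ker ∂_k / im ∂_{k+1}, so:

  H_0: rank C_0 − rank ∂_1 = 6 − 5 = 1, and the invariant factors of ∂_1 are all 1, so H_0 = Z.
  H_1: rank ker ∂_1 − rank ∂_2 = (12 − 5) − 6 = 1, and the invariant factors of ∂_2 are all 1, so H_1 = Z.
  H_2: rank ker ∂_2 − rank ∂_3 = (6 − 6) − 0 = 0, and there is no ∂_3, so H_2 = 0.

(K is a triangulation of the cylinder S^1 x I.)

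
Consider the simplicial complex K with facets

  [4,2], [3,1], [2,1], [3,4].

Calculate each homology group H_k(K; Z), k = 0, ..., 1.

Fix the vertex order 1 < 2 < 3 < 4 and write every simplex with vertices in increasing order. Then dim K = 1 and the simplices of K are:

  0-simplices (4): [1], [2], [3], [4]
  1-simplices (4): [1,2], [1,3], [2,4], [3,4]

so the chain groups are C_0 ≅ Z^4, C_1 ≅ Z^4.

The boundary map ∂_1: C_1 → C_0 is given by ∂[p,q] = [q] − [p]. For instance
  ∂[2,4] = [4] − [2].
This gives a 4×4 integer matrix of rank 3; reducing to Smith normal form yields diagonal entries (1,1,1).

Computing H_k = (kernel of ∂_k) / (image of ∂_{k+1}):

  H_0: rank C_0 − rank ∂_1 = 4 − 3 = 1, and the invariant factors of ∂_1 are all 1, so H_0 ≅ Z.
  H_1: rank ker ∂_1 − rank ∂_2 = (4 − 3) − 0 = 1, and there is no ∂_2, so H_1 ≅ Z.

(K is a triangulation of the circle S^1.)

H_0 = Z,  H_1 = Z.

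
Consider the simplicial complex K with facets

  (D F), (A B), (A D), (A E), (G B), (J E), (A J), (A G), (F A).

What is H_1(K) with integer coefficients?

We work with the vertex ordering A < B < D < E < F < G < J. The simplices of K, each written with vertices in increasing order, are:

  0-simplices (7): A, B, D, E, F, G, J
  1-simplices (9): AB, AD, AE, AF, AG, AJ, BG, DF, EJ

giving chain groups C_0 ≅ Z^7, C_1 ≅ Z^9.

Boundary ∂_1: C_1 → C_0 maps an edge to its endpoints' difference, ∂[p,q] = q − p. For instance
  ∂BG = G − B.
This gives a 7×9 integer matrix of rank 6; reducing to Smith normal form yields diagonal entries (1,1,1,1,1,1).

Computing H_k = (kernel of ∂_k) / (image of ∂_{k+1}):

  H_1: rank ker ∂_1 − rank ∂_2 = (9 − 6) − 0 = 3, and there is no ∂_2, so H_1 = Z^3.

H_1 = Z^3.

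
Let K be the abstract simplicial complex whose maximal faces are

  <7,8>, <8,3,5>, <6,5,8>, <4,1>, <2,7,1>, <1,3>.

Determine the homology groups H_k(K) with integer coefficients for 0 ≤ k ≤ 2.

Fix the vertex order 1 < 2 < 3 < 4 < 5 < 6 < 7 < 8 and write every simplex with vertices in increasing order. Then dim K = 2 and the simplices of K are:

  0-simplices (8): [1], [2], [3], [4], [5], [6], [7], [8]
  1-simplices (11): [1,2], [1,3], [1,4], [1,7], [2,7], [3,5], [3,8], [5,6], [5,8], [6,8], [7,8]
  2-simplices (3): [1,2,7], [3,5,8], [5,6,8]

so the chain groups are C_0 ≅ Z^8, C_1 ≅ Z^11, C_2 ≅ Z^3.

The boundary map ∂_1: C_1 → C_0 maps an edge to its endpoints' difference, ∂[p,q] = q − p. For instance
  ∂[6,8] = [8] − [6].
This gives a 8×11 integer matrix of rank 7; reducing to Smith normal form yields diagonal entries (1,1,1,1,1,1,1).

Boundary ∂_2: C_2 → C_1 sends each 2-simplex [p,q,r] to [q,r] − [p,r] + [p,q]. For instance
  ∂[5,6,8] = [6,8] − [5,8] + [5,6],
  ∂[1,2,7] = [2,7] − [1,7] + [1,2].
The resulting 11×3 matrix has rank 3, and its Smith normal form has invariant factors (1,1,1).

Reading off H_k = ker ∂_k / im ∂_{k+1}:

  H_0: rank C_0 − rank ∂_1 = 8 − 7 = 1, and the invariant factors of ∂_1 are all 1, so H_0 = Z.
  H_1: rank ker ∂_1 − rank ∂_2 = (11 − 7) − 3 = 1, and the invariant factors of ∂_2 are all 1, so H_1 = Z.
  H_2: rank ker ∂_2 − rank ∂_3 = (3 − 3) − 0 = 0, and there is no ∂_3, so H_2 = 0.

H_0 ≅ Z,  H_1 ≅ Z,  H_2 = 0.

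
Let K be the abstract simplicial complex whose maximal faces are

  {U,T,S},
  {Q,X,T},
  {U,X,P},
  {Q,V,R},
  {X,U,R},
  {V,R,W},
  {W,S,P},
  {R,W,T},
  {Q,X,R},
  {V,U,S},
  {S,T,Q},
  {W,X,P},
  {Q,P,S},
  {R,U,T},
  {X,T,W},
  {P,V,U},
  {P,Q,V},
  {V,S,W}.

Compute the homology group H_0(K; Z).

Order the vertices as P < Q < R < S < T < U < V < W < X. Listing each simplex with vertices in this order, K has dimension 2 with simplices:

  0-simplices (9): P, Q, R, S, T, U, V, W, X
  1-simplices (27): PQ, PS, PU, PV, PW, PX, QR, QS, QT, QV, QX, RT, RU, RV, RW, RX, ST, SU, SV, SW, TU, TW, TX, UV, UX, VW, WX
  2-simplices (18): PQS, PQV, PSW, PUV, PUX, PWX, QRV, QRX, QST, QTX, RTU, RTW, RUX, RVW, STU, SUV, SVW, TWX

Hence C_0 ≅ Z^9, C_1 ≅ Z^27, C_2 ≅ Z^18.

The boundary map ∂_1: C_1 → C_0 sends each edge [p,q] (with p < q) to q − p.
This gives a 9×27 integer matrix of rank 8; reducing to Smith normal form yields diagonal entries (1,1,1,1,1,1,1,1).

∂_2: C_2 → C_1 acts by ∂[p,q,r] = [q,r] − [p,r] + [p,q]. For instance
  ∂SUV = UV − SV + SU,
  ∂TWX = WX − TX + TW.
The 27×18 boundary matrix has rank 18 and Smith normal form diag(1,1,1,1,1,1,1,1,1,1,1,1,1,1,1,1,1,2).

Now H_k = ker ∂_k / im ∂_{k+1}, so:

  H_0: rank C_0 − rank ∂_1 = 9 − 8 = 1, and the invariant factors of ∂_1 are all 1, so H_0 = Z.

(K is a triangulation of the Klein bottle.)

H_0 = Z.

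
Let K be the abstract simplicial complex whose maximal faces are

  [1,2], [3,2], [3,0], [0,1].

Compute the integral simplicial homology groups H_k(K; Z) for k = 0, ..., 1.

We work with the vertex ordering 0 < 1 < 2 < 3. The simplices of K, each written with vertices in increasing order, are:

  0-simplices (4): [0], [1], [2], [3]
  1-simplices (4): [0,1], [0,3], [1,2], [2,3]

giving chain groups C_0 ≅ Z^4, C_1 ≅ Z^4.

∂_1: C_1 → C_0 is given by ∂[p,q] = [q] − [p].
As a 4×4 matrix over Z this has rank 3, with invariant factors (1,1,1).

Reading off H_k = ker ∂_k / im ∂_{k+1}:

  H_0: rank C_0 − rank ∂_1 = 4 − 3 = 1, and the invariant factors of ∂_1 are all 1, so H_0 = Z.
  H_1: rank ker ∂_1 − rank ∂_2 = (4 − 3) − 0 = 1, and there is no ∂_2, so H_1 = Z.

As a check, the Euler characteristic is 4 − 4 = 0, which agrees with 1 − 1 = 0.
(K is a triangulation of the circle S^1.)

H_0 ≅ Z,  H_1 ≅ Z.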